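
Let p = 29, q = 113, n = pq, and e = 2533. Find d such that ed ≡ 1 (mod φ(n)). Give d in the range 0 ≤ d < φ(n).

1581

φ(n) = (p−1)(q−1) = 28·112 = 3136.
Need d with 2533·d ≡ 1 (mod 3136). Apply the extended Euclidean algorithm:
3136 = 1*2533 + 603
2533 = 4*603 + 121
603 = 4*121 + 119
121 = 1*119 + 2
119 = 59*2 + 1
2 = 2*1 + 0
Back-substitute:
1 = 119 − 59·2
1 = −59·121 + 60·119
1 = 60·603 − 299·121
1 = −299·2533 + 1256·603
1 = 1256·3136 − 1555·2533
So 2533·(-1555) ≡ 1 (mod 3136), hence d ≡ -1555 ≡ 1581 (mod 3136).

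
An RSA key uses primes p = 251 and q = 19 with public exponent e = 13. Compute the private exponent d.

2077

φ(n) = (p−1)(q−1) = 250·18 = 4500.
Need d with 13·d ≡ 1 (mod 4500). Apply the extended Euclidean algorithm:
4500 = 346*13 + 2
13 = 6*2 + 1
2 = 2*1 + 0
Back-substitute:
1 = 13 − 6·2
1 = −6·4500 + 2077·13
So 13·2077 ≡ 1 (mod 4500), hence d = 2077.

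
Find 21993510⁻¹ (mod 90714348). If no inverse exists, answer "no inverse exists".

no inverse exists

Euclidean algorithm on 90714348, 21993510:
90714348 = 4·21993510 + 2740308
21993510 = 8·2740308 + 71046
2740308 = 38·71046 + 40560
71046 = 1·40560 + 30486
40560 = 1·30486 + 10074
30486 = 3·10074 + 264
10074 = 38·264 + 42
264 = 6·42 + 12
42 = 3·12 + 6
12 = 2·6 + 0
The gcd is 6, not 1, hence no inverse exists.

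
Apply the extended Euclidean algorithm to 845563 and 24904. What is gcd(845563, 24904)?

1

Apply Euclid's algorithm to 845563 and 24904:
845563 = 33·24904 + 23731
24904 = 1·23731 + 1173
23731 = 20·1173 + 271
1173 = 4·271 + 89
271 = 3·89 + 4
89 = 22·4 + 1
4 = 4·1 + 0
gcd(845563, 24904) = 1.
Express as a combination:
1 = 89 − 22·4
1 = −22·271 + 67·89
1 = 67·1173 − 290·271
1 = −290·23731 + 5867·1173
1 = 5867·24904 − 6157·23731
1 = −6157·845563 + 209048·24904
So 1 = (-6157)·845563 + (209048)·24904.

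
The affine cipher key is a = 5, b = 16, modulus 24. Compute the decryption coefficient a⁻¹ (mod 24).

5

Extended Euclidean algorithm:
24 = 4×5 + 4
5 = 1×4 + 1
4 = 4×1 + 0
Since gcd(5, 24) = 1, back-substitute to write 1 as a combination:
1 = 5 − 4
1 = −24 + 5·5
So 5·5 ≡ 1 (mod 24).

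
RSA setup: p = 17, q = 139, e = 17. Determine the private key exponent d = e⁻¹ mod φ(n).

1169

φ(n) = (p−1)(q−1) = 16·138 = 2208.
Need d with 17·d ≡ 1 (mod 2208). Apply the extended Euclidean algorithm:
2208 = 129×17 + 15
17 = 1×15 + 2
15 = 7×2 + 1
2 = 2×1 + 0
Back-substitute:
1 = 15 − 7·2
1 = −7·17 + 8·15
1 = 8·2208 − 1039·17
So 17·(-1039) ≡ 1 (mod 2208), hence d ≡ -1039 ≡ 1169 (mod 2208).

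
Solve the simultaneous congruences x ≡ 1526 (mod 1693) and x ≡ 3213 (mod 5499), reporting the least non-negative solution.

Write x = 1526 + 1693·k. Then 1693·k ≡ 3213 − 1526 ≡ 1687 (mod 5499).
Need 1693⁻¹ mod 5499. Extended Euclid on (5499, 1693):
5499 = 3*1693 + 420
1693 = 4*420 + 13
420 = 32*13 + 4
13 = 3*4 + 1
4 = 4*1 + 0
Back-substitute:
1 = 13 − 3·4
1 = −3·420 + 97·13
1 = 97·1693 − 391·420
1 = −391·5499 + 1270·1693
1693⁻¹ ≡ 1270 (mod 5499), so k ≡ 1270·1687 ≡ 3379 (mod 5499).
x = 1526 + 1693·3379 = 5722173.

5722173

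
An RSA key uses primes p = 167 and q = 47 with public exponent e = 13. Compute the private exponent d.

φ(n) = (p−1)(q−1) = 166·46 = 7636.
Need d with 13·d ≡ 1 (mod 7636). Apply the extended Euclidean algorithm:
7636 = 587·13 + 5
13 = 2·5 + 3
5 = 1·3 + 2
3 = 1·2 + 1
2 = 2·1 + 0
Back-substitute:
1 = 3 − 2
1 = −5 + 2·3
1 = 2·13 − 5·5
1 = −5·7636 + 2937·13
So 13·2937 ≡ 1 (mod 7636), hence d = 2937.

2937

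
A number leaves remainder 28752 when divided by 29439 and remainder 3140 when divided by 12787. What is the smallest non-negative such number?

356888310

Write x = 28752 + 29439·k. Then 29439·k ≡ 3140 − 28752 ≡ 12749 (mod 12787).
Need 29439⁻¹ mod 12787. Extended Euclid on (12787, 3865):
12787 = 3×3865 + 1192
3865 = 3×1192 + 289
1192 = 4×289 + 36
289 = 8×36 + 1
36 = 36×1 + 0
Back-substitute:
1 = 289 − 8·36
1 = −8·1192 + 33·289
1 = 33·3865 − 107·1192
1 = −107·12787 + 354·3865
29439⁻¹ ≡ 354 (mod 12787), so k ≡ 354·12749 ≡ 12122 (mod 12787).
x = 28752 + 29439·12122 = 356888310.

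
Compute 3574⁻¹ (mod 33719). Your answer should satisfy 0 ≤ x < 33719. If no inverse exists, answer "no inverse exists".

Run Euclid on (33719, 3574):
33719 = 9·3574 + 1553
3574 = 2·1553 + 468
1553 = 3·468 + 149
468 = 3·149 + 21
149 = 7·21 + 2
21 = 10·2 + 1
2 = 2·1 + 0
gcd = 1, so the inverse exists. Back-substitute:
1 = 21 − 10·2
1 = −10·149 + 71·21
1 = 71·468 − 223·149
1 = −223·1553 + 740·468
1 = 740·3574 − 1703·1553
1 = −1703·33719 + 16067·3574
So 3574·16067 ≡ 1 (mod 33719).

16067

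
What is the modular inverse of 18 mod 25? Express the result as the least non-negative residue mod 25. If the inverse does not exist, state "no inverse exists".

7

gcd(25, 18) by repeated division:
25 = 1*18 + 7
18 = 2*7 + 4
7 = 1*4 + 3
4 = 1*3 + 1
3 = 3*1 + 0
The gcd is 1. Working backward:
1 = 4 − 3
1 = −7 + 2·4
1 = 2·18 − 5·7
1 = −5·25 + 7·18
So 18·7 ≡ 1 (mod 25).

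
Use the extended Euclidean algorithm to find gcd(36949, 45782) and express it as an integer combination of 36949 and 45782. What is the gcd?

Repeated division:
45782 = 1×36949 + 8833
36949 = 4×8833 + 1617
8833 = 5×1617 + 748
1617 = 2×748 + 121
748 = 6×121 + 22
121 = 5×22 + 11
22 = 2×11 + 0
gcd(36949, 45782) = 11.
Working backward:
11 = 121 − 5·22
11 = −5·748 + 31·121
11 = 31·1617 − 67·748
11 = −67·8833 + 366·1617
11 = 366·36949 − 1531·8833
11 = −1531·45782 + 1897·36949
So 11 = (-1531)·45782 + (1897)·36949.

11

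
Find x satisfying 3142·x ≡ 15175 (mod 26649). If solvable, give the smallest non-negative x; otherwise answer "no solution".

First find gcd(3142, 26649):
26649 = 8·3142 + 1513
3142 = 2·1513 + 116
1513 = 13·116 + 5
116 = 23·5 + 1
5 = 5·1 + 0
gcd = 1, so a unique solution mod 26649 exists.
Back-substitute for the Bézout coefficients:
1 = 116 − 23·5
1 = −23·1513 + 300·116
1 = 300·3142 − 623·1513
1 = −623·26649 + 5284·3142
So 3142·(5284) ≡ 1 (mod 26649), giving 3142⁻¹ ≡ 5284.
x ≡ 3142⁻¹·15175 ≡ 5284·15175 ≡ 24508 (mod 26649).

24508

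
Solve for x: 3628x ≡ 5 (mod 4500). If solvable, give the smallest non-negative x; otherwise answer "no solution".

gcd(3628, 4500):
4500 = 1*3628 + 872
3628 = 4*872 + 140
872 = 6*140 + 32
140 = 4*32 + 12
32 = 2*12 + 8
12 = 1*8 + 4
8 = 2*4 + 0
gcd = 4, but 4 ∤ 5, so the congruence has no solution.

no solution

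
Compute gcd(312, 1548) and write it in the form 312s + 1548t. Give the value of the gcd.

12

Repeated division:
1548 = 4×312 + 300
312 = 1×300 + 12
300 = 25×12 + 0
gcd(312, 1548) = 12.
Back-substituting:
12 = 312 − 300
12 = −1548 + 5·312
So 12 = (-1)·1548 + (5)·312.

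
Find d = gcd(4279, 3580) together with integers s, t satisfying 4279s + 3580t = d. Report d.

1

Euclidean algorithm:
4279 = 1*3580 + 699
3580 = 5*699 + 85
699 = 8*85 + 19
85 = 4*19 + 9
19 = 2*9 + 1
9 = 9*1 + 0
gcd(4279, 3580) = 1.
Back-substituting:
1 = 19 − 2·9
1 = −2·85 + 9·19
1 = 9·699 − 74·85
1 = −74·3580 + 379·699
1 = 379·4279 − 453·3580
So 1 = (379)·4279 + (-453)·3580.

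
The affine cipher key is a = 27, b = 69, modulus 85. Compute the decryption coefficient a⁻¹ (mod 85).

Apply the Euclidean algorithm to 85 and 27:
85 = 3*27 + 4
27 = 6*4 + 3
4 = 1*3 + 1
3 = 3*1 + 0
gcd = 1, so the inverse exists. Back-substitute:
1 = 4 − 3
1 = −27 + 7·4
1 = 7·85 − 22·27
So 27·(-22) ≡ 1 (mod 85), and -22 ≡ 63 (mod 85).

63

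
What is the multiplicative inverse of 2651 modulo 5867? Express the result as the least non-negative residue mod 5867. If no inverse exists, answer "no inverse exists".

2866

Apply the Euclidean algorithm to 5867 and 2651:
5867 = 2*2651 + 565
2651 = 4*565 + 391
565 = 1*391 + 174
391 = 2*174 + 43
174 = 4*43 + 2
43 = 21*2 + 1
2 = 2*1 + 0
The gcd is 1. Working backward:
1 = 43 − 21·2
1 = −21·174 + 85·43
1 = 85·391 − 191·174
1 = −191·565 + 276·391
1 = 276·2651 − 1295·565
1 = −1295·5867 + 2866·2651
So 2651·2866 ≡ 1 (mod 5867).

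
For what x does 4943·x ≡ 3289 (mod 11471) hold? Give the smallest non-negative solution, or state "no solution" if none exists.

First find gcd(4943, 11471):
11471 = 2·4943 + 1585
4943 = 3·1585 + 188
1585 = 8·188 + 81
188 = 2·81 + 26
81 = 3·26 + 3
26 = 8·3 + 2
3 = 1·2 + 1
2 = 2·1 + 0
gcd = 1, so a unique solution mod 11471 exists.
Back-substitute for the Bézout coefficients:
1 = 3 − 2
1 = −26 + 9·3
1 = 9·81 − 28·26
1 = −28·188 + 65·81
1 = 65·1585 − 548·188
1 = −548·4943 + 1709·1585
1 = 1709·11471 − 3966·4943
So 4943·(-3966) ≡ 1 (mod 11471), giving 4943⁻¹ ≡ 7505.
x ≡ 4943⁻¹·3289 ≡ 7505·3289 ≡ 9824 (mod 11471).

9824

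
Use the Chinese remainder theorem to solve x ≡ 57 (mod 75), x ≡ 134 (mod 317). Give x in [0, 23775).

Write x = 57 + 75·k. Then 75·k ≡ 134 − 57 ≡ 77 (mod 317).
Need 75⁻¹ mod 317. Extended Euclid on (317, 75):
317 = 4×75 + 17
75 = 4×17 + 7
17 = 2×7 + 3
7 = 2×3 + 1
3 = 3×1 + 0
Back-substitute:
1 = 7 − 2·3
1 = −2·17 + 5·7
1 = 5·75 − 22·17
1 = −22·317 + 93·75
75⁻¹ ≡ 93 (mod 317), so k ≡ 93·77 ≡ 187 (mod 317).
x = 57 + 75·187 = 14082.

14082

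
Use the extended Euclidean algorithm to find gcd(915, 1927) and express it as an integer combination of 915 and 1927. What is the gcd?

Repeated division:
1927 = 2×915 + 97
915 = 9×97 + 42
97 = 2×42 + 13
42 = 3×13 + 3
13 = 4×3 + 1
3 = 3×1 + 0
gcd(915, 1927) = 1.
Back-substituting:
1 = 13 − 4·3
1 = −4·42 + 13·13
1 = 13·97 − 30·42
1 = −30·915 + 283·97
1 = 283·1927 − 596·915
So 1 = (283)·1927 + (-596)·915.

1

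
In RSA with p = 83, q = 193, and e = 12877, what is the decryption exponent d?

1285

φ(n) = (p−1)(q−1) = 82·192 = 15744.
Need d with 12877·d ≡ 1 (mod 15744). Apply the extended Euclidean algorithm:
15744 = 1×12877 + 2867
12877 = 4×2867 + 1409
2867 = 2×1409 + 49
1409 = 28×49 + 37
49 = 1×37 + 12
37 = 3×12 + 1
12 = 12×1 + 0
Back-substitute:
1 = 37 − 3·12
1 = −3·49 + 4·37
1 = 4·1409 − 115·49
1 = −115·2867 + 234·1409
1 = 234·12877 − 1051·2867
1 = −1051·15744 + 1285·12877
So 12877·1285 ≡ 1 (mod 15744), hence d = 1285.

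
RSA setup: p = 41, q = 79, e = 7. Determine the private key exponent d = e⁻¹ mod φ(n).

φ(n) = (p−1)(q−1) = 40·78 = 3120.
Need d with 7·d ≡ 1 (mod 3120). Apply the extended Euclidean algorithm:
3120 = 445×7 + 5
7 = 1×5 + 2
5 = 2×2 + 1
2 = 2×1 + 0
Back-substitute:
1 = 5 − 2·2
1 = −2·7 + 3·5
1 = 3·3120 − 1337·7
So 7·(-1337) ≡ 1 (mod 3120), hence d ≡ -1337 ≡ 1783 (mod 3120).

1783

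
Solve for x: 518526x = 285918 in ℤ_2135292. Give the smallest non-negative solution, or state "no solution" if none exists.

75813

First find gcd(518526, 2135292):
2135292 = 4·518526 + 61188
518526 = 8·61188 + 29022
61188 = 2·29022 + 3144
29022 = 9·3144 + 726
3144 = 4·726 + 240
726 = 3·240 + 6
240 = 40·6 + 0
gcd = 6 and 6 | 285918, so solutions exist. Divide through by 6: 86421x ≡ 47653 (mod 355882).
Now find 86421⁻¹ mod 355882:
355882 = 4*86421 + 10198
86421 = 8*10198 + 4837
10198 = 2*4837 + 524
4837 = 9*524 + 121
524 = 4*121 + 40
121 = 3*40 + 1
40 = 40*1 + 0
Back-substitute:
1 = 121 − 3·40
1 = −3·524 + 13·121
1 = 13·4837 − 120·524
1 = −120·10198 + 253·4837
1 = 253·86421 − 2144·10198
1 = −2144·355882 + 8829·86421
So 86421⁻¹ ≡ 8829 (mod 355882).
Then x ≡ 8829·47653 ≡ 75813 (mod 355882); the smallest non-negative solution is x = 75813.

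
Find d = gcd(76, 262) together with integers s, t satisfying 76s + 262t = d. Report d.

2

Repeated division:
262 = 3·76 + 34
76 = 2·34 + 8
34 = 4·8 + 2
8 = 4·2 + 0
gcd(76, 262) = 2.
Express as a combination:
2 = 34 − 4·8
2 = −4·76 + 9·34
2 = 9·262 − 31·76
So 2 = (9)·262 + (-31)·76.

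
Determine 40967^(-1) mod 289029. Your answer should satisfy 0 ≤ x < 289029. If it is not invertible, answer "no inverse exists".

Apply the Euclidean algorithm to 289029 and 40967:
289029 = 7*40967 + 2260
40967 = 18*2260 + 287
2260 = 7*287 + 251
287 = 1*251 + 36
251 = 6*36 + 35
36 = 1*35 + 1
35 = 35*1 + 0
The gcd is 1. Working backward:
1 = 36 − 35
1 = −251 + 7·36
1 = 7·287 − 8·251
1 = −8·2260 + 63·287
1 = 63·40967 − 1142·2260
1 = −1142·289029 + 8057·40967
So 40967·8057 ≡ 1 (mod 289029).

8057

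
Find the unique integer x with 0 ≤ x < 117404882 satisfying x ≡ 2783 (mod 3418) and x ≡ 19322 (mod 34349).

48760553

Write x = 2783 + 3418·k. Then 3418·k ≡ 19322 − 2783 ≡ 16539 (mod 34349).
Need 3418⁻¹ mod 34349. Extended Euclid on (34349, 3418):
34349 = 10·3418 + 169
3418 = 20·169 + 38
169 = 4·38 + 17
38 = 2·17 + 4
17 = 4·4 + 1
4 = 4·1 + 0
Back-substitute:
1 = 17 − 4·4
1 = −4·38 + 9·17
1 = 9·169 − 40·38
1 = −40·3418 + 809·169
1 = 809·34349 − 8130·3418
3418⁻¹ ≡ 26219 (mod 34349), so k ≡ 26219·16539 ≡ 14265 (mod 34349).
x = 2783 + 3418·14265 = 48760553.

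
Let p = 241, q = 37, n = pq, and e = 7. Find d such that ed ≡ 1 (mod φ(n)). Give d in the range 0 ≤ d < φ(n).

φ(n) = (p−1)(q−1) = 240·36 = 8640.
Need d with 7·d ≡ 1 (mod 8640). Apply the extended Euclidean algorithm:
8640 = 1234·7 + 2
7 = 3·2 + 1
2 = 2·1 + 0
Back-substitute:
1 = 7 − 3·2
1 = −3·8640 + 3703·7
So 7·3703 ≡ 1 (mod 8640), hence d = 3703.

3703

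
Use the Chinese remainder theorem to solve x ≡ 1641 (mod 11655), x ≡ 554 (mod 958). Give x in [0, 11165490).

Write x = 1641 + 11655·k. Then 11655·k ≡ 554 − 1641 ≡ 829 (mod 958).
Need 11655⁻¹ mod 958. Extended Euclid on (958, 159):
958 = 6·159 + 4
159 = 39·4 + 3
4 = 1·3 + 1
3 = 3·1 + 0
Back-substitute:
1 = 4 − 3
1 = −159 + 40·4
1 = 40·958 − 241·159
11655⁻¹ ≡ 717 (mod 958), so k ≡ 717·829 ≡ 433 (mod 958).
x = 1641 + 11655·433 = 5048256.

5048256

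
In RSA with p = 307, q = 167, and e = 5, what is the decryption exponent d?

40637

φ(n) = (p−1)(q−1) = 306·166 = 50796.
Need d with 5·d ≡ 1 (mod 50796). Apply the extended Euclidean algorithm:
50796 = 10159·5 + 1
5 = 5·1 + 0
Back-substitute:
1 = 50796 − 10159·5
So 5·(-10159) ≡ 1 (mod 50796), hence d ≡ -10159 ≡ 40637 (mod 50796).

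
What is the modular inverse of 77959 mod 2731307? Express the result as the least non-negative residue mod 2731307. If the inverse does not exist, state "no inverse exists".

2433473

Extended Euclidean algorithm:
2731307 = 35*77959 + 2742
77959 = 28*2742 + 1183
2742 = 2*1183 + 376
1183 = 3*376 + 55
376 = 6*55 + 46
55 = 1*46 + 9
46 = 5*9 + 1
9 = 9*1 + 0
The gcd is 1. Working backward:
1 = 46 − 5·9
1 = −5·55 + 6·46
1 = 6·376 − 41·55
1 = −41·1183 + 129·376
1 = 129·2742 − 299·1183
1 = −299·77959 + 8501·2742
1 = 8501·2731307 − 297834·77959
Hence 77959⁻¹ ≡ -297834 ≡ 2433473 (mod 2731307).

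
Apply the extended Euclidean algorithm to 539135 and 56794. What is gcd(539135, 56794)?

Euclidean algorithm:
539135 = 9·56794 + 27989
56794 = 2·27989 + 816
27989 = 34·816 + 245
816 = 3·245 + 81
245 = 3·81 + 2
81 = 40·2 + 1
2 = 2·1 + 0
gcd(539135, 56794) = 1.
Back-substituting:
1 = 81 − 40·2
1 = −40·245 + 121·81
1 = 121·816 − 403·245
1 = −403·27989 + 13823·816
1 = 13823·56794 − 28049·27989
1 = −28049·539135 + 266264·56794
So 1 = (-28049)·539135 + (266264)·56794.

1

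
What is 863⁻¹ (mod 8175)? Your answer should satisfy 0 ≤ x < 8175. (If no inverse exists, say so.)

3827

Apply the Euclidean algorithm to 8175 and 863:
8175 = 9·863 + 408
863 = 2·408 + 47
408 = 8·47 + 32
47 = 1·32 + 15
32 = 2·15 + 2
15 = 7·2 + 1
2 = 2·1 + 0
gcd = 1, so the inverse exists. Back-substitute:
1 = 15 − 7·2
1 = −7·32 + 15·15
1 = 15·47 − 22·32
1 = −22·408 + 191·47
1 = 191·863 − 404·408
1 = −404·8175 + 3827·863
So 863·3827 ≡ 1 (mod 8175).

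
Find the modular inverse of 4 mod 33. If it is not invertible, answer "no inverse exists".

25

Extended Euclidean algorithm:
33 = 8×4 + 1
4 = 4×1 + 0
The gcd is 1. Working backward:
1 = 33 − 8·4
So 4·(-8) ≡ 1 (mod 33), and -8 ≡ 25 (mod 33).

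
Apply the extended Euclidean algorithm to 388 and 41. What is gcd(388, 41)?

1

Apply Euclid's algorithm to 388 and 41:
388 = 9·41 + 19
41 = 2·19 + 3
19 = 6·3 + 1
3 = 3·1 + 0
gcd(388, 41) = 1.
Express as a combination:
1 = 19 − 6·3
1 = −6·41 + 13·19
1 = 13·388 − 123·41
So 1 = (13)·388 + (-123)·41.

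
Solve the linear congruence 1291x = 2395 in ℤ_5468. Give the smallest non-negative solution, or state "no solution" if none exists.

First find gcd(1291, 5468):
5468 = 4*1291 + 304
1291 = 4*304 + 75
304 = 4*75 + 4
75 = 18*4 + 3
4 = 1*3 + 1
3 = 3*1 + 0
gcd = 1, so a unique solution mod 5468 exists.
Back-substitute for the Bézout coefficients:
1 = 4 − 3
1 = −75 + 19·4
1 = 19·304 − 77·75
1 = −77·1291 + 327·304
1 = 327·5468 − 1385·1291
So 1291·(-1385) ≡ 1 (mod 5468), giving 1291⁻¹ ≡ 4083.
x ≡ 1291⁻¹·2395 ≡ 4083·2395 ≡ 2001 (mod 5468).

2001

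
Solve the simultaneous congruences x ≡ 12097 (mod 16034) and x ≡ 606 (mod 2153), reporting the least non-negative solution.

Write x = 12097 + 16034·k. Then 16034·k ≡ 606 − 12097 ≡ 1427 (mod 2153).
Need 16034⁻¹ mod 2153. Extended Euclid on (2153, 963):
2153 = 2·963 + 227
963 = 4·227 + 55
227 = 4·55 + 7
55 = 7·7 + 6
7 = 1·6 + 1
6 = 6·1 + 0
Back-substitute:
1 = 7 − 6
1 = −55 + 8·7
1 = 8·227 − 33·55
1 = −33·963 + 140·227
1 = 140·2153 − 313·963
16034⁻¹ ≡ 1840 (mod 2153), so k ≡ 1840·1427 ≡ 1173 (mod 2153).
x = 12097 + 16034·1173 = 18819979.

18819979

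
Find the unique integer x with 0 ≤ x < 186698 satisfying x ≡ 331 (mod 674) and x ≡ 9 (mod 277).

163439

Write x = 331 + 674·k. Then 674·k ≡ 9 − 331 ≡ 232 (mod 277).
Need 674⁻¹ mod 277. Extended Euclid on (277, 120):
277 = 2×120 + 37
120 = 3×37 + 9
37 = 4×9 + 1
9 = 9×1 + 0
Back-substitute:
1 = 37 − 4·9
1 = −4·120 + 13·37
1 = 13·277 − 30·120
674⁻¹ ≡ 247 (mod 277), so k ≡ 247·232 ≡ 242 (mod 277).
x = 331 + 674·242 = 163439.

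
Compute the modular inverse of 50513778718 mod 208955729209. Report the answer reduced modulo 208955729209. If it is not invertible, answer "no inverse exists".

197988048610

Run Euclid on (208955729209, 50513778718):
208955729209 = 4×50513778718 + 6900614337
50513778718 = 7×6900614337 + 2209478359
6900614337 = 3×2209478359 + 272179260
2209478359 = 8×272179260 + 32044279
272179260 = 8×32044279 + 15825028
32044279 = 2×15825028 + 394223
15825028 = 40×394223 + 56108
394223 = 7×56108 + 1467
56108 = 38×1467 + 362
1467 = 4×362 + 19
362 = 19×19 + 1
19 = 19×1 + 0
gcd = 1, so the inverse exists. Back-substitute:
1 = 362 − 19·19
1 = −19·1467 + 77·362
1 = 77·56108 − 2945·1467
1 = −2945·394223 + 20692·56108
1 = 20692·15825028 − 830625·394223
1 = −830625·32044279 + 1681942·15825028
1 = 1681942·272179260 − 14286161·32044279
1 = −14286161·2209478359 + 115971230·272179260
1 = 115971230·6900614337 − 362199851·2209478359
1 = −362199851·50513778718 + 2651370187·6900614337
1 = 2651370187·208955729209 − 10967680599·50513778718
So 50513778718·(-10967680599) ≡ 1 (mod 208955729209), and -10967680599 ≡ 197988048610 (mod 208955729209).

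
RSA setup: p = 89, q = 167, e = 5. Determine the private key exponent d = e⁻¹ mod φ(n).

8765

φ(n) = (p−1)(q−1) = 88·166 = 14608.
Need d with 5·d ≡ 1 (mod 14608). Apply the extended Euclidean algorithm:
14608 = 2921*5 + 3
5 = 1*3 + 2
3 = 1*2 + 1
2 = 2*1 + 0
Back-substitute:
1 = 3 − 2
1 = −5 + 2·3
1 = 2·14608 − 5843·5
So 5·(-5843) ≡ 1 (mod 14608), hence d ≡ -5843 ≡ 8765 (mod 14608).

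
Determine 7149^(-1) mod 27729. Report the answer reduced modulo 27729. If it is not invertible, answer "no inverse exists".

no inverse exists

Compute gcd(7149, 27729):
27729 = 3*7149 + 6282
7149 = 1*6282 + 867
6282 = 7*867 + 213
867 = 4*213 + 15
213 = 14*15 + 3
15 = 5*3 + 0
gcd(7149, 27729) = 3 ≠ 1, so 7149 has no multiplicative inverse modulo 27729.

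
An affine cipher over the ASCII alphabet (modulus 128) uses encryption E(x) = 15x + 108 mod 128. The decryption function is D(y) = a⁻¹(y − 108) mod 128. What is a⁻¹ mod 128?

gcd(128, 15) by repeated division:
128 = 8*15 + 8
15 = 1*8 + 7
8 = 1*7 + 1
7 = 7*1 + 0
The gcd is 1. Working backward:
1 = 8 − 7
1 = −15 + 2·8
1 = 2·128 − 17·15
Hence 15⁻¹ ≡ -17 ≡ 111 (mod 128).

111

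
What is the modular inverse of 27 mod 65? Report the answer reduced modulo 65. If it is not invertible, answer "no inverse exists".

gcd(65, 27) by repeated division:
65 = 2·27 + 11
27 = 2·11 + 5
11 = 2·5 + 1
5 = 5·1 + 0
Since gcd(27, 65) = 1, back-substitute to write 1 as a combination:
1 = 11 − 2·5
1 = −2·27 + 5·11
1 = 5·65 − 12·27
So 27·(-12) ≡ 1 (mod 65), and -12 ≡ 53 (mod 65).

53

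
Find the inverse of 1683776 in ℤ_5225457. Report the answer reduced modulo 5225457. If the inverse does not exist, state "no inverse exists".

3542906

gcd(5225457, 1683776) by repeated division:
5225457 = 3×1683776 + 174129
1683776 = 9×174129 + 116615
174129 = 1×116615 + 57514
116615 = 2×57514 + 1587
57514 = 36×1587 + 382
1587 = 4×382 + 59
382 = 6×59 + 28
59 = 2×28 + 3
28 = 9×3 + 1
3 = 3×1 + 0
The gcd is 1. Working backward:
1 = 28 − 9·3
1 = −9·59 + 19·28
1 = 19·382 − 123·59
1 = −123·1587 + 511·382
1 = 511·57514 − 18519·1587
1 = −18519·116615 + 37549·57514
1 = 37549·174129 − 56068·116615
1 = −56068·1683776 + 542161·174129
1 = 542161·5225457 − 1682551·1683776
So 1683776·(-1682551) ≡ 1 (mod 5225457), and -1682551 ≡ 3542906 (mod 5225457).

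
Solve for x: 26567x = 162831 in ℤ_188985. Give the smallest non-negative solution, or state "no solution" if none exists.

First find gcd(26567, 188985):
188985 = 7×26567 + 3016
26567 = 8×3016 + 2439
3016 = 1×2439 + 577
2439 = 4×577 + 131
577 = 4×131 + 53
131 = 2×53 + 25
53 = 2×25 + 3
25 = 8×3 + 1
3 = 3×1 + 0
gcd = 1, so a unique solution mod 188985 exists.
Back-substitute for the Bézout coefficients:
1 = 25 − 8·3
1 = −8·53 + 17·25
1 = 17·131 − 42·53
1 = −42·577 + 185·131
1 = 185·2439 − 782·577
1 = −782·3016 + 967·2439
1 = 967·26567 − 8518·3016
1 = −8518·188985 + 60593·26567
So 26567·(60593) ≡ 1 (mod 188985), giving 26567⁻¹ ≡ 60593.
x ≡ 26567⁻¹·162831 ≡ 60593·162831 ≡ 78888 (mod 188985).

78888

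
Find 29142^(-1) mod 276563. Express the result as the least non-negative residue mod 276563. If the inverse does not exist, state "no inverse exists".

129095

Extended Euclidean algorithm:
276563 = 9×29142 + 14285
29142 = 2×14285 + 572
14285 = 24×572 + 557
572 = 1×557 + 15
557 = 37×15 + 2
15 = 7×2 + 1
2 = 2×1 + 0
The gcd is 1. Working backward:
1 = 15 − 7·2
1 = −7·557 + 260·15
1 = 260·572 − 267·557
1 = −267·14285 + 6668·572
1 = 6668·29142 − 13603·14285
1 = −13603·276563 + 129095·29142
So 29142·129095 ≡ 1 (mod 276563).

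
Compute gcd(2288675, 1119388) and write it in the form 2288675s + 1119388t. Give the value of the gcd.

Repeated division:
2288675 = 2×1119388 + 49899
1119388 = 22×49899 + 21610
49899 = 2×21610 + 6679
21610 = 3×6679 + 1573
6679 = 4×1573 + 387
1573 = 4×387 + 25
387 = 15×25 + 12
25 = 2×12 + 1
12 = 12×1 + 0
gcd(2288675, 1119388) = 1.
Back-substituting:
1 = 25 − 2·12
1 = −2·387 + 31·25
1 = 31·1573 − 126·387
1 = −126·6679 + 535·1573
1 = 535·21610 − 1731·6679
1 = −1731·49899 + 3997·21610
1 = 3997·1119388 − 89665·49899
1 = −89665·2288675 + 183327·1119388
So 1 = (-89665)·2288675 + (183327)·1119388.

1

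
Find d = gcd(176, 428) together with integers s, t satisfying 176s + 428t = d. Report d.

Repeated division:
428 = 2*176 + 76
176 = 2*76 + 24
76 = 3*24 + 4
24 = 6*4 + 0
gcd(176, 428) = 4.
Express as a combination:
4 = 76 − 3·24
4 = −3·176 + 7·76
4 = 7·428 − 17·176
So 4 = (7)·428 + (-17)·176.

4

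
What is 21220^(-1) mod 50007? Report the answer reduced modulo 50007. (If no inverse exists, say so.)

gcd(50007, 21220) by repeated division:
50007 = 2*21220 + 7567
21220 = 2*7567 + 6086
7567 = 1*6086 + 1481
6086 = 4*1481 + 162
1481 = 9*162 + 23
162 = 7*23 + 1
23 = 23*1 + 0
The gcd is 1. Working backward:
1 = 162 − 7·23
1 = −7·1481 + 64·162
1 = 64·6086 − 263·1481
1 = −263·7567 + 327·6086
1 = 327·21220 − 917·7567
1 = −917·50007 + 2161·21220
So 21220·2161 ≡ 1 (mod 50007).

2161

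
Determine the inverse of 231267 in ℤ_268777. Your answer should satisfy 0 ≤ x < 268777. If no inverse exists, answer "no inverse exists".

Extended Euclidean algorithm:
268777 = 1*231267 + 37510
231267 = 6*37510 + 6207
37510 = 6*6207 + 268
6207 = 23*268 + 43
268 = 6*43 + 10
43 = 4*10 + 3
10 = 3*3 + 1
3 = 3*1 + 0
The gcd is 1. Working backward:
1 = 10 − 3·3
1 = −3·43 + 13·10
1 = 13·268 − 81·43
1 = −81·6207 + 1876·268
1 = 1876·37510 − 11337·6207
1 = −11337·231267 + 69898·37510
1 = 69898·268777 − 81235·231267
Thus 231267·(-81235) ≡ 1 (mod 268777); reducing, -81235 mod 268777 = 187542.

187542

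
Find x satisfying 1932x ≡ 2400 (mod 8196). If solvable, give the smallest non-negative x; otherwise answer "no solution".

First find gcd(1932, 8196):
8196 = 4×1932 + 468
1932 = 4×468 + 60
468 = 7×60 + 48
60 = 1×48 + 12
48 = 4×12 + 0
gcd = 12 and 12 | 2400, so solutions exist. Divide through by 12: 161x ≡ 200 (mod 683).
Now find 161⁻¹ mod 683:
683 = 4×161 + 39
161 = 4×39 + 5
39 = 7×5 + 4
5 = 1×4 + 1
4 = 4×1 + 0
Back-substitute:
1 = 5 − 4
1 = −39 + 8·5
1 = 8·161 − 33·39
1 = −33·683 + 140·161
So 161⁻¹ ≡ 140 (mod 683).
Then x ≡ 140·200 ≡ 680 (mod 683); the smallest non-negative solution is x = 680.

680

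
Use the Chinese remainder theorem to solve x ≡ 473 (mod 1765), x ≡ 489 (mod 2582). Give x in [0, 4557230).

2923313

Write x = 473 + 1765·k. Then 1765·k ≡ 489 − 473 ≡ 16 (mod 2582).
Need 1765⁻¹ mod 2582. Extended Euclid on (2582, 1765):
2582 = 1*1765 + 817
1765 = 2*817 + 131
817 = 6*131 + 31
131 = 4*31 + 7
31 = 4*7 + 3
7 = 2*3 + 1
3 = 3*1 + 0
Back-substitute:
1 = 7 − 2·3
1 = −2·31 + 9·7
1 = 9·131 − 38·31
1 = −38·817 + 237·131
1 = 237·1765 − 512·817
1 = −512·2582 + 749·1765
1765⁻¹ ≡ 749 (mod 2582), so k ≡ 749·16 ≡ 1656 (mod 2582).
x = 473 + 1765·1656 = 2923313.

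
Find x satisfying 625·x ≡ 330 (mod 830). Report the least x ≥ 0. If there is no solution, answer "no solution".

132

First find gcd(625, 830):
830 = 1*625 + 205
625 = 3*205 + 10
205 = 20*10 + 5
10 = 2*5 + 0
gcd = 5 and 5 | 330, so solutions exist. Divide through by 5: 125x ≡ 66 (mod 166).
Now find 125⁻¹ mod 166:
166 = 1×125 + 41
125 = 3×41 + 2
41 = 20×2 + 1
2 = 2×1 + 0
Back-substitute:
1 = 41 − 20·2
1 = −20·125 + 61·41
1 = 61·166 − 81·125
So 125·(-81) ≡ 1 (mod 166), i.e. 125⁻¹ ≡ 85.
Then x ≡ 85·66 ≡ 132 (mod 166); the smallest non-negative solution is x = 132.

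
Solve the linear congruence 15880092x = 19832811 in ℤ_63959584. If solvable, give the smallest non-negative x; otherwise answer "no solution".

no solution

gcd(15880092, 63959584):
63959584 = 4*15880092 + 439216
15880092 = 36*439216 + 68316
439216 = 6*68316 + 29320
68316 = 2*29320 + 9676
29320 = 3*9676 + 292
9676 = 33*292 + 40
292 = 7*40 + 12
40 = 3*12 + 4
12 = 3*4 + 0
gcd = 4, but 4 ∤ 19832811, so the congruence has no solution.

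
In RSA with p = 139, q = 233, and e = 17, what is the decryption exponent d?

18833

φ(n) = (p−1)(q−1) = 138·232 = 32016.
Need d with 17·d ≡ 1 (mod 32016). Apply the extended Euclidean algorithm:
32016 = 1883×17 + 5
17 = 3×5 + 2
5 = 2×2 + 1
2 = 2×1 + 0
Back-substitute:
1 = 5 − 2·2
1 = −2·17 + 7·5
1 = 7·32016 − 13183·17
So 17·(-13183) ≡ 1 (mod 32016), hence d ≡ -13183 ≡ 18833 (mod 32016).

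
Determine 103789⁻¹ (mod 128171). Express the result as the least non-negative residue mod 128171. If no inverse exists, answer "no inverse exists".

38916

Run Euclid on (128171, 103789):
128171 = 1*103789 + 24382
103789 = 4*24382 + 6261
24382 = 3*6261 + 5599
6261 = 1*5599 + 662
5599 = 8*662 + 303
662 = 2*303 + 56
303 = 5*56 + 23
56 = 2*23 + 10
23 = 2*10 + 3
10 = 3*3 + 1
3 = 3*1 + 0
The gcd is 1. Working backward:
1 = 10 − 3·3
1 = −3·23 + 7·10
1 = 7·56 − 17·23
1 = −17·303 + 92·56
1 = 92·662 − 201·303
1 = −201·5599 + 1700·662
1 = 1700·6261 − 1901·5599
1 = −1901·24382 + 7403·6261
1 = 7403·103789 − 31513·24382
1 = −31513·128171 + 38916·103789
So 103789·38916 ≡ 1 (mod 128171).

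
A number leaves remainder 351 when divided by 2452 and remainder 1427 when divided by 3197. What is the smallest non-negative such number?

Write x = 351 + 2452·k. Then 2452·k ≡ 1427 − 351 ≡ 1076 (mod 3197).
Need 2452⁻¹ mod 3197. Extended Euclid on (3197, 2452):
3197 = 1*2452 + 745
2452 = 3*745 + 217
745 = 3*217 + 94
217 = 2*94 + 29
94 = 3*29 + 7
29 = 4*7 + 1
7 = 7*1 + 0
Back-substitute:
1 = 29 − 4·7
1 = −4·94 + 13·29
1 = 13·217 − 30·94
1 = −30·745 + 103·217
1 = 103·2452 − 339·745
1 = −339·3197 + 442·2452
2452⁻¹ ≡ 442 (mod 3197), so k ≡ 442·1076 ≡ 2436 (mod 3197).
x = 351 + 2452·2436 = 5973423.

5973423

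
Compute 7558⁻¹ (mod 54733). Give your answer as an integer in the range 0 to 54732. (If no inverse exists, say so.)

Run Euclid on (54733, 7558):
54733 = 7·7558 + 1827
7558 = 4·1827 + 250
1827 = 7·250 + 77
250 = 3·77 + 19
77 = 4·19 + 1
19 = 19·1 + 0
gcd = 1, so the inverse exists. Back-substitute:
1 = 77 − 4·19
1 = −4·250 + 13·77
1 = 13·1827 − 95·250
1 = −95·7558 + 393·1827
1 = 393·54733 − 2846·7558
So 7558·(-2846) ≡ 1 (mod 54733), and -2846 ≡ 51887 (mod 54733).

51887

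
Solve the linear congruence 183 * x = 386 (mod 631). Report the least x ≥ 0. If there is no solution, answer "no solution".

109

First find gcd(183, 631):
631 = 3*183 + 82
183 = 2*82 + 19
82 = 4*19 + 6
19 = 3*6 + 1
6 = 6*1 + 0
gcd = 1, so a unique solution mod 631 exists.
Back-substitute for the Bézout coefficients:
1 = 19 − 3·6
1 = −3·82 + 13·19
1 = 13·183 − 29·82
1 = −29·631 + 100·183
So 183·(100) ≡ 1 (mod 631), giving 183⁻¹ ≡ 100.
x ≡ 183⁻¹·386 ≡ 100·386 ≡ 109 (mod 631).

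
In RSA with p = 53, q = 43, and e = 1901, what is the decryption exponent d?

1829

φ(n) = (p−1)(q−1) = 52·42 = 2184.
Need d with 1901·d ≡ 1 (mod 2184). Apply the extended Euclidean algorithm:
2184 = 1×1901 + 283
1901 = 6×283 + 203
283 = 1×203 + 80
203 = 2×80 + 43
80 = 1×43 + 37
43 = 1×37 + 6
37 = 6×6 + 1
6 = 6×1 + 0
Back-substitute:
1 = 37 − 6·6
1 = −6·43 + 7·37
1 = 7·80 − 13·43
1 = −13·203 + 33·80
1 = 33·283 − 46·203
1 = −46·1901 + 309·283
1 = 309·2184 − 355·1901
So 1901·(-355) ≡ 1 (mod 2184), hence d ≡ -355 ≡ 1829 (mod 2184).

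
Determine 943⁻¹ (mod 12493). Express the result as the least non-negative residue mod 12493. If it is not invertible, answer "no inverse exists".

3577

Apply the Euclidean algorithm to 12493 and 943:
12493 = 13×943 + 234
943 = 4×234 + 7
234 = 33×7 + 3
7 = 2×3 + 1
3 = 3×1 + 0
The gcd is 1. Working backward:
1 = 7 − 2·3
1 = −2·234 + 67·7
1 = 67·943 − 270·234
1 = −270·12493 + 3577·943
So 943·3577 ≡ 1 (mod 12493).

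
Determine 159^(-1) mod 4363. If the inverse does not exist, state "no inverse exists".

3677

gcd(4363, 159) by repeated division:
4363 = 27·159 + 70
159 = 2·70 + 19
70 = 3·19 + 13
19 = 1·13 + 6
13 = 2·6 + 1
6 = 6·1 + 0
Since gcd(159, 4363) = 1, back-substitute to write 1 as a combination:
1 = 13 − 2·6
1 = −2·19 + 3·13
1 = 3·70 − 11·19
1 = −11·159 + 25·70
1 = 25·4363 − 686·159
So 159·(-686) ≡ 1 (mod 4363), and -686 ≡ 3677 (mod 4363).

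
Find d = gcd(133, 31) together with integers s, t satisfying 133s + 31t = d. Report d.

1

Euclidean algorithm:
133 = 4*31 + 9
31 = 3*9 + 4
9 = 2*4 + 1
4 = 4*1 + 0
gcd(133, 31) = 1.
Working backward:
1 = 9 − 2·4
1 = −2·31 + 7·9
1 = 7·133 − 30·31
So 1 = (7)·133 + (-30)·31.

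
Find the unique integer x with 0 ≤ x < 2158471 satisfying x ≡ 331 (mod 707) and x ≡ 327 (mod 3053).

268991

Write x = 331 + 707·k. Then 707·k ≡ 327 − 331 ≡ 3049 (mod 3053).
Need 707⁻¹ mod 3053. Extended Euclid on (3053, 707):
3053 = 4×707 + 225
707 = 3×225 + 32
225 = 7×32 + 1
32 = 32×1 + 0
Back-substitute:
1 = 225 − 7·32
1 = −7·707 + 22·225
1 = 22·3053 − 95·707
707⁻¹ ≡ 2958 (mod 3053), so k ≡ 2958·3049 ≡ 380 (mod 3053).
x = 331 + 707·380 = 268991.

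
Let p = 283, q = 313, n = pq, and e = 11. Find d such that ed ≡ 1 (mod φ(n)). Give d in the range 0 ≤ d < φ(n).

71987

φ(n) = (p−1)(q−1) = 282·312 = 87984.
Need d with 11·d ≡ 1 (mod 87984). Apply the extended Euclidean algorithm:
87984 = 7998·11 + 6
11 = 1·6 + 5
6 = 1·5 + 1
5 = 5·1 + 0
Back-substitute:
1 = 6 − 5
1 = −11 + 2·6
1 = 2·87984 − 15997·11
So 11·(-15997) ≡ 1 (mod 87984), hence d ≡ -15997 ≡ 71987 (mod 87984).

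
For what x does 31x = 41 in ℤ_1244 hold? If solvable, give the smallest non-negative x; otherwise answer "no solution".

First find gcd(31, 1244):
1244 = 40·31 + 4
31 = 7·4 + 3
4 = 1·3 + 1
3 = 3·1 + 0
gcd = 1, so a unique solution mod 1244 exists.
Back-substitute for the Bézout coefficients:
1 = 4 − 3
1 = −31 + 8·4
1 = 8·1244 − 321·31
So 31·(-321) ≡ 1 (mod 1244), giving 31⁻¹ ≡ 923.
x ≡ 31⁻¹·41 ≡ 923·41 ≡ 523 (mod 1244).

523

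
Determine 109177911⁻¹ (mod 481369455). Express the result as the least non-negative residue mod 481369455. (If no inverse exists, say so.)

no inverse exists

Compute gcd(109177911, 481369455):
481369455 = 4·109177911 + 44657811
109177911 = 2·44657811 + 19862289
44657811 = 2·19862289 + 4933233
19862289 = 4·4933233 + 129357
4933233 = 38·129357 + 17667
129357 = 7·17667 + 5688
17667 = 3·5688 + 603
5688 = 9·603 + 261
603 = 2·261 + 81
261 = 3·81 + 18
81 = 4·18 + 9
18 = 2·9 + 0
gcd(109177911, 481369455) = 9 ≠ 1, so 109177911 has no multiplicative inverse modulo 481369455.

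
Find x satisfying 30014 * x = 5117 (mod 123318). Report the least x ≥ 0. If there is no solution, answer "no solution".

no solution

gcd(30014, 123318):
123318 = 4·30014 + 3262
30014 = 9·3262 + 656
3262 = 4·656 + 638
656 = 1·638 + 18
638 = 35·18 + 8
18 = 2·8 + 2
8 = 4·2 + 0
gcd = 2, but 2 ∤ 5117, so the congruence has no solution.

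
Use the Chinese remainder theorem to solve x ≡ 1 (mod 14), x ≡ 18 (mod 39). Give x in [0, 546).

57

Write x = 1 + 14·k. Then 14·k ≡ 18 − 1 ≡ 17 (mod 39).
Need 14⁻¹ mod 39. Extended Euclid on (39, 14):
39 = 2·14 + 11
14 = 1·11 + 3
11 = 3·3 + 2
3 = 1·2 + 1
2 = 2·1 + 0
Back-substitute:
1 = 3 − 2
1 = −11 + 4·3
1 = 4·14 − 5·11
1 = −5·39 + 14·14
14⁻¹ ≡ 14 (mod 39), so k ≡ 14·17 ≡ 4 (mod 39).
x = 1 + 14·4 = 57.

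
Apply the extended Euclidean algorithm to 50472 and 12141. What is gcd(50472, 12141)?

Euclidean algorithm:
50472 = 4×12141 + 1908
12141 = 6×1908 + 693
1908 = 2×693 + 522
693 = 1×522 + 171
522 = 3×171 + 9
171 = 19×9 + 0
gcd(50472, 12141) = 9.
Express as a combination:
9 = 522 − 3·171
9 = −3·693 + 4·522
9 = 4·1908 − 11·693
9 = −11·12141 + 70·1908
9 = 70·50472 − 291·12141
So 9 = (70)·50472 + (-291)·12141.

9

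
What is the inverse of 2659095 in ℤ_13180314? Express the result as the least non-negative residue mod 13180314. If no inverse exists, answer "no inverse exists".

no inverse exists

Compute gcd(2659095, 13180314):
13180314 = 4×2659095 + 2543934
2659095 = 1×2543934 + 115161
2543934 = 22×115161 + 10392
115161 = 11×10392 + 849
10392 = 12×849 + 204
849 = 4×204 + 33
204 = 6×33 + 6
33 = 5×6 + 3
6 = 2×3 + 0
gcd(2659095, 13180314) = 3 ≠ 1, so 2659095 has no multiplicative inverse modulo 13180314.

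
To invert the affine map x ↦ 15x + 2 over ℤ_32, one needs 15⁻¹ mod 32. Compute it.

15

Run Euclid on (32, 15):
32 = 2×15 + 2
15 = 7×2 + 1
2 = 2×1 + 0
Since gcd(15, 32) = 1, back-substitute to write 1 as a combination:
1 = 15 − 7·2
1 = −7·32 + 15·15
So 15·15 ≡ 1 (mod 32).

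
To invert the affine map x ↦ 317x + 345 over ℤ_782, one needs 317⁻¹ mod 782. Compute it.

745

gcd(782, 317) by repeated division:
782 = 2*317 + 148
317 = 2*148 + 21
148 = 7*21 + 1
21 = 21*1 + 0
The gcd is 1. Working backward:
1 = 148 − 7·21
1 = −7·317 + 15·148
1 = 15·782 − 37·317
Thus 317·(-37) ≡ 1 (mod 782); reducing, -37 mod 782 = 745.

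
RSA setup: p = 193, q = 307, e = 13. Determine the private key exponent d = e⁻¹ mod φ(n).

22597

φ(n) = (p−1)(q−1) = 192·306 = 58752.
Need d with 13·d ≡ 1 (mod 58752). Apply the extended Euclidean algorithm:
58752 = 4519×13 + 5
13 = 2×5 + 3
5 = 1×3 + 2
3 = 1×2 + 1
2 = 2×1 + 0
Back-substitute:
1 = 3 − 2
1 = −5 + 2·3
1 = 2·13 − 5·5
1 = −5·58752 + 22597·13
So 13·22597 ≡ 1 (mod 58752), hence d = 22597.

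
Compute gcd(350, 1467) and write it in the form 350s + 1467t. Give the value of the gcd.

Euclidean algorithm:
1467 = 4*350 + 67
350 = 5*67 + 15
67 = 4*15 + 7
15 = 2*7 + 1
7 = 7*1 + 0
gcd(350, 1467) = 1.
Express as a combination:
1 = 15 − 2·7
1 = −2·67 + 9·15
1 = 9·350 − 47·67
1 = −47·1467 + 197·350
So 1 = (-47)·1467 + (197)·350.

1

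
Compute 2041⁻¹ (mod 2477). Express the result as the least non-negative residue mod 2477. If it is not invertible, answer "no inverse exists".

392

gcd(2477, 2041) by repeated division:
2477 = 1×2041 + 436
2041 = 4×436 + 297
436 = 1×297 + 139
297 = 2×139 + 19
139 = 7×19 + 6
19 = 3×6 + 1
6 = 6×1 + 0
gcd = 1, so the inverse exists. Back-substitute:
1 = 19 − 3·6
1 = −3·139 + 22·19
1 = 22·297 − 47·139
1 = −47·436 + 69·297
1 = 69·2041 − 323·436
1 = −323·2477 + 392·2041
So 2041·392 ≡ 1 (mod 2477).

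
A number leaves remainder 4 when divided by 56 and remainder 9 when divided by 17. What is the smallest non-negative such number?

60

Write x = 4 + 56·k. Then 56·k ≡ 9 − 4 ≡ 5 (mod 17).
Need 56⁻¹ mod 17. Extended Euclid on (17, 5):
17 = 3·5 + 2
5 = 2·2 + 1
2 = 2·1 + 0
Back-substitute:
1 = 5 − 2·2
1 = −2·17 + 7·5
56⁻¹ ≡ 7 (mod 17), so k ≡ 7·5 ≡ 1 (mod 17).
x = 4 + 56·1 = 60.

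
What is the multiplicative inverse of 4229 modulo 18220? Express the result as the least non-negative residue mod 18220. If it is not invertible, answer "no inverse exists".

2529

Apply the Euclidean algorithm to 18220 and 4229:
18220 = 4·4229 + 1304
4229 = 3·1304 + 317
1304 = 4·317 + 36
317 = 8·36 + 29
36 = 1·29 + 7
29 = 4·7 + 1
7 = 7·1 + 0
gcd = 1, so the inverse exists. Back-substitute:
1 = 29 − 4·7
1 = −4·36 + 5·29
1 = 5·317 − 44·36
1 = −44·1304 + 181·317
1 = 181·4229 − 587·1304
1 = −587·18220 + 2529·4229
So 4229·2529 ≡ 1 (mod 18220).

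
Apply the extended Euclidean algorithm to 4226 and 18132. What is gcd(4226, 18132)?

2

Euclidean algorithm:
18132 = 4×4226 + 1228
4226 = 3×1228 + 542
1228 = 2×542 + 144
542 = 3×144 + 110
144 = 1×110 + 34
110 = 3×34 + 8
34 = 4×8 + 2
8 = 4×2 + 0
gcd(4226, 18132) = 2.
Back-substituting:
2 = 34 − 4·8
2 = −4·110 + 13·34
2 = 13·144 − 17·110
2 = −17·542 + 64·144
2 = 64·1228 − 145·542
2 = −145·4226 + 499·1228
2 = 499·18132 − 2141·4226
So 2 = (499)·18132 + (-2141)·4226.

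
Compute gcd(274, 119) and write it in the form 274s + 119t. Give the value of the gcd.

Euclidean algorithm:
274 = 2*119 + 36
119 = 3*36 + 11
36 = 3*11 + 3
11 = 3*3 + 2
3 = 1*2 + 1
2 = 2*1 + 0
gcd(274, 119) = 1.
Express as a combination:
1 = 3 − 2
1 = −11 + 4·3
1 = 4·36 − 13·11
1 = −13·119 + 43·36
1 = 43·274 − 99·119
So 1 = (43)·274 + (-99)·119.

1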